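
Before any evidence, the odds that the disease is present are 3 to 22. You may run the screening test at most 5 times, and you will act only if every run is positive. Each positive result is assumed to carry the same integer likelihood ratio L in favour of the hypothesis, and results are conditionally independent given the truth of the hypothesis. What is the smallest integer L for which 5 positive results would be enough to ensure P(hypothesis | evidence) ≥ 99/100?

4

Prior odds = 3/22.
Target odds = 0.99/0.01 = 99.
Need L⁵ ≥ 99 ÷ (3/22) = 726.
3⁵ = 243 < 726 ≤ 1024 = 4⁵, so L = 4.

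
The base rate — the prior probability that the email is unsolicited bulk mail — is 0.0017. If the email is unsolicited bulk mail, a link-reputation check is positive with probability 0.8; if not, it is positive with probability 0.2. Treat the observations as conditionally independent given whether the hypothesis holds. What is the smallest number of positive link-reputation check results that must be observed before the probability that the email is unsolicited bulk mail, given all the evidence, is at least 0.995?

9

Prior odds = 0.0017/0.9983 = 17/9983.
Likelihood ratio of a positive = 0.8/0.2 = 4.
Target odds: 0.995 ÷ 0.005 = 199.
Require 4ⁿ ≥ 199 ÷ (17/9983) = 1986617/17.
4⁸ = 65536 falls short of 1986617/17 but 4⁹ = 262144 reaches it, so n = 9.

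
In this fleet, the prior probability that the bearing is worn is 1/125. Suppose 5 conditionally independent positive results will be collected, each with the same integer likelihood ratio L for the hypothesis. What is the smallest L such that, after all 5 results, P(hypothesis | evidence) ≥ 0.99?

7

Prior odds = 0.008/0.992 = 1/124.
Target odds = 0.99/0.01 = 99.
Need L⁵ ≥ 99 ÷ (1/124) = 12276.
6⁵ = 7776 < 12276 ≤ 16807 = 7⁵, so L = 7.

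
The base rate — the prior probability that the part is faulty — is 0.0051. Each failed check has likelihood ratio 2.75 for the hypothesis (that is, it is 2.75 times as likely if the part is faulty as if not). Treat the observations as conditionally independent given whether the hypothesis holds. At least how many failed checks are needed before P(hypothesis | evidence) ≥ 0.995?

Prior odds: 0.0051 ÷ 0.9949 = 51/9949.
Likelihood ratio per failed check = 2.75.
Target odds: 0.995 ÷ 0.005 = 199.
Need (51/9949) × 2.75ⁿ ≥ 199, i.e. 2.75ⁿ ≥ 1979851/51.
2.75¹⁰ ≈24735.9 falls short of 1979851/51 but 2.75¹¹ ≈68023.6 reaches it, so n = 11.

11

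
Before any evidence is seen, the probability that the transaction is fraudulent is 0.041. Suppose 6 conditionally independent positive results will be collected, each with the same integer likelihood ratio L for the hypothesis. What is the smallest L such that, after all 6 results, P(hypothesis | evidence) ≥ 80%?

3

Prior odds = 0.041/0.959 = 41/959.
Target odds = 0.8/0.2 = 4.
Need L⁶ ≥ 4 ÷ (41/959) = 3836/41.
2⁶ = 64 < 3836/41 ≤ 729 = 3⁶, so L = 3.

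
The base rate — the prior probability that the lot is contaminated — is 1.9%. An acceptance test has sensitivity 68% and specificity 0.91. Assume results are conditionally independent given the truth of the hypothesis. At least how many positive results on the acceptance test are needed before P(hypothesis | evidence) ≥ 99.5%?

Prior odds: 0.019 ÷ 0.981 = 19/981.
False-positive rate = 1 − 0.91 = 0.09; likelihood ratio of a positive = 0.68/0.09 = 68/9.
Target odds: 0.995 ÷ 0.005 = 199.
Require (68/9)ⁿ ≥ 199 ÷ (19/981) = 195219/19.
(68/9)⁴ = 21381376/6561 falls short of 195219/19 but (68/9)⁵ ≈24622.5 reaches it, so n = 5.

5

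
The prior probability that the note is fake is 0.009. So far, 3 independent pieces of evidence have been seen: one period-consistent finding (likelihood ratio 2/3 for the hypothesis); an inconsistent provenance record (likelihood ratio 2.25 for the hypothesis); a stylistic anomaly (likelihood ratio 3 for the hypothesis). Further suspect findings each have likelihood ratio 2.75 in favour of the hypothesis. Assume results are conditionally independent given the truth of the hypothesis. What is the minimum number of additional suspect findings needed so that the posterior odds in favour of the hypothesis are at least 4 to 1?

5

Prior odds = 0.009/0.991 = 9/991.
Combined Bayes factor of the evidence already in hand = (2/3) × 2.25 × 3 = 4.5.
Odds after that evidence = (9/991) × 4.5 = 81/1982.
Target odds = 4.
Need 2.75ⁿ ≥ 4 ÷ (81/1982) = 7928/81.
2.75⁴ = 57.19140625 falls short of 7928/81 but 2.75⁵ = 161051/1024 reaches it, so n = 5.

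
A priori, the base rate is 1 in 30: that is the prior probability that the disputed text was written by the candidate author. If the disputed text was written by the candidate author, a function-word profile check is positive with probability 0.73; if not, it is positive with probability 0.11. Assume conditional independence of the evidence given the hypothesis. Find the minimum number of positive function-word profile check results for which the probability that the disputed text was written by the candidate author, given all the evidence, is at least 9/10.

3

Prior odds: (1/30) ÷ (29/30) = 1/29.
Likelihood ratio of a positive = 0.73/0.11 = 73/11.
Target posterior odds = 0.9/0.1 = 9.
Need (1/29) × (73/11)ⁿ ≥ 9, i.e. (73/11)ⁿ ≥ 261.
(73/11)² = 5329/121 falls short of 261 but (73/11)³ = 389017/1331 reaches it, so n = 3.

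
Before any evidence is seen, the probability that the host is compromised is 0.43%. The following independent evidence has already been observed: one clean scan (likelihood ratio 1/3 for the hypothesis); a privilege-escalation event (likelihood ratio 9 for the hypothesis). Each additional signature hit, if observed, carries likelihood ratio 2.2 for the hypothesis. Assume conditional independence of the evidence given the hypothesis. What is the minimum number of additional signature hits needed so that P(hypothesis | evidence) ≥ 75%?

Prior odds = 0.0043/0.9957 = 43/9957.
Combined Bayes factor of the evidence already in hand = (1/3) × 9 = 3.
Odds after that evidence = (43/9957) × 3 = 43/3319.
Target odds = 0.75/0.25 = 3.
Need 2.2ⁿ ≥ 3 ÷ (43/3319) = 9957/43.
2.2⁶ = 1771561/15625 falls short of 9957/43 but 2.2⁷ = 19487171/78125 reaches it, so n = 7.

7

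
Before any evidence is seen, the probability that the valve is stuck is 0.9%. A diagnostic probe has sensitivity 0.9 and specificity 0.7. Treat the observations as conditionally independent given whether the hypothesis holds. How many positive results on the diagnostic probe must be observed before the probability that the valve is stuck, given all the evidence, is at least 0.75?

6

Prior odds: 0.009 ÷ 0.991 = 9/991.
False-positive rate = 1 − 0.7 = 0.3; likelihood ratio of a positive = 0.9/0.3 = 3.
Target posterior odds = 0.75/0.25 = 3.
Need (9/991) × 3ⁿ ≥ 3, i.e. 3ⁿ ≥ 991/3.
3⁵ = 243 falls short of 991/3 but 3⁶ = 729 reaches it, so n = 6.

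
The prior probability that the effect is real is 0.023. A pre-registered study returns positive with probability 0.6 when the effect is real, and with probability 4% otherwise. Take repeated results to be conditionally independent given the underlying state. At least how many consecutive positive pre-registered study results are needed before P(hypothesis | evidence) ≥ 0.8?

Prior odds: 0.023 ÷ 0.977 = 23/977.
Likelihood ratio of a positive result = 0.6/0.04 = 15.
Target posterior odds = 0.8/0.2 = 4.
Require 15ⁿ ≥ 4 ÷ (23/977) = 3908/23.
15¹ = 15 falls short of 3908/23 but 15² = 225 reaches it, so n = 2.

2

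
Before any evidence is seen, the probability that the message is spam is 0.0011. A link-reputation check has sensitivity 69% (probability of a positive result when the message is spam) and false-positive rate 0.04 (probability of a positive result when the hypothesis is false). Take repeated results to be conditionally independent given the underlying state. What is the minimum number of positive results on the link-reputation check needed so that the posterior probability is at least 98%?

4

Prior odds: 0.0011 ÷ 0.9989 = 11/9989.
Likelihood ratio of a positive result = 0.69/0.04 = 17.25.
Target posterior odds = 0.98/0.02 = 49.
Require 17.25ⁿ ≥ 49 ÷ (11/9989) = 489461/11.
17.25³ = 5132.953125 falls short of 489461/11 but 17.25⁴ = 22667121/256 reaches it, so n = 4.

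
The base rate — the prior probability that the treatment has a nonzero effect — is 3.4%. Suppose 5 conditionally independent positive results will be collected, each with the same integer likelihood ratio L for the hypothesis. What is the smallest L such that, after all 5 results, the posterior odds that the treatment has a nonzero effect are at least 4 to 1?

3

Prior odds = 0.034/0.966 = 17/483.
Target odds = 4.
Need L⁵ ≥ 4 ÷ (17/483) = 1932/17.
2⁵ = 32 < 1932/17 ≤ 243 = 3⁵, so L = 3.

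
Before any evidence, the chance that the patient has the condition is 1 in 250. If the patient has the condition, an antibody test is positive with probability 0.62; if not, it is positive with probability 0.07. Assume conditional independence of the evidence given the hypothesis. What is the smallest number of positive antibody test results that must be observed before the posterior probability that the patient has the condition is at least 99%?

Prior odds = 0.004/0.996 = 1/249.
Likelihood ratio of a positive = 0.62/0.07 = 62/7.
Target odds: 0.99 ÷ 0.01 = 99.
Require (62/7)ⁿ ≥ 99 ÷ (1/249) = 24651.
(62/7)⁴ = 14776336/2401 falls short of 24651 but (62/7)⁵ = 916132832/16807 reaches it, so n = 5.

5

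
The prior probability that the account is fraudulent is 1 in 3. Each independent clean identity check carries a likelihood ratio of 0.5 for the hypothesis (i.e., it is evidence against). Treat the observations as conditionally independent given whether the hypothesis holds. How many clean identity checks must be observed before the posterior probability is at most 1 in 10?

3

Prior odds: (1/3) ÷ (2/3) = 0.5.
Likelihood ratio per clean identity check = 0.5.
Target odds: 0.1 ÷ 0.9 = 1/9.
Need 0.5 × 0.5ⁿ ≤ 1/9, i.e. 0.5ⁿ ≤ 2/9.
0.5² = 0.25 is still above 2/9 but 0.5³ = 0.125 is at or below it, so n = 3.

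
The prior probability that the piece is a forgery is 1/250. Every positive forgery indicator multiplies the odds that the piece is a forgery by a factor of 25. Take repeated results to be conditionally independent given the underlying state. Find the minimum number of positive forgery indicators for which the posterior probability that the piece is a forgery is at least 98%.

Prior odds = 0.004/0.996 = 1/249.
Likelihood ratio per positive forgery indicator = 25.
Target posterior odds = 0.98/0.02 = 49.
Require 25ⁿ ≥ 49 ÷ (1/249) = 12201.
25² = 625 falls short of 12201 but 25³ = 15625 reaches it, so n = 3.

3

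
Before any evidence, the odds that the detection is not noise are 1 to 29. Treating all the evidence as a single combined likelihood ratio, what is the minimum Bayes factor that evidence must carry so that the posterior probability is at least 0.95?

551

Prior odds = 1/29.
Target odds = 0.95/0.05 = 19.
Required Bayes factor = 19 ÷ (1/29) = 551.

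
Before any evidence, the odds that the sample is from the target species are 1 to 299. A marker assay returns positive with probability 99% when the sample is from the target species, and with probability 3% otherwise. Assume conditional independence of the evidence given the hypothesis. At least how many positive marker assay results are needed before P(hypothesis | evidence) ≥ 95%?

Prior odds = 1/299.
Likelihood ratio of a positive result = 0.99/0.03 = 33.
Target posterior odds = 0.95/0.05 = 19.
Require 33ⁿ ≥ 19 ÷ (1/299) = 5681.
33² = 1089 falls short of 5681 but 33³ = 35937 reaches it, so n = 3.

3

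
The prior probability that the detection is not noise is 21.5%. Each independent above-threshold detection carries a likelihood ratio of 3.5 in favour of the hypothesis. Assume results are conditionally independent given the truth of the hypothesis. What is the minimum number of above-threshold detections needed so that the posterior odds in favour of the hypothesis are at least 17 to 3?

Prior odds: 0.215 ÷ 0.785 = 43/157.
Likelihood ratio per above-threshold detection = 3.5.
Target odds = 17/3.
Need (43/157) × 3.5ⁿ ≥ 17/3, i.e. 3.5ⁿ ≥ 2669/129.
3.5² = 12.25 falls short of 2669/129 but 3.5³ = 42.875 reaches it, so n = 3.

3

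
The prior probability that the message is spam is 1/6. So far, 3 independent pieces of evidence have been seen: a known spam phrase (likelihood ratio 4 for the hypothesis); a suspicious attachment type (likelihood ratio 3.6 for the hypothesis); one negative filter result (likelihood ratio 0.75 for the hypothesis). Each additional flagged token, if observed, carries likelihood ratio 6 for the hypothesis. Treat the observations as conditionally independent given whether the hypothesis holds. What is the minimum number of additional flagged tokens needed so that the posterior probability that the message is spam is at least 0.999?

4

Prior odds = (1/6)/(5/6) = 0.2.
Combined Bayes factor of the evidence already in hand = 4 × 3.6 × 0.75 = 10.8.
Odds after that evidence = 0.2 × 10.8 = 2.16.
Target odds = 0.999/0.001 = 999.
Need 6ⁿ ≥ 999 ÷ 2.16 = 462.5.
6³ = 216 falls short of 462.5 but 6⁴ = 1296 reaches it, so n = 4.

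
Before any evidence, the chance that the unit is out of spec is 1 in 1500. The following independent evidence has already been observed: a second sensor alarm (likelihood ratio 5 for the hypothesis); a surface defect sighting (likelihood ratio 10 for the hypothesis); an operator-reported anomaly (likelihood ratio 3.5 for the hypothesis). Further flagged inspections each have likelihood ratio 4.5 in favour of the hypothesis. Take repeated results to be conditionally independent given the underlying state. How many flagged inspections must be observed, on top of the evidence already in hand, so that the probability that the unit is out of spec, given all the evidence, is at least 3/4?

3

Prior odds = (1/1500)/(1499/1500) = 1/1499.
Combined Bayes factor of the evidence already in hand = 5 × 10 × 3.5 = 175.
Odds after that evidence = (1/1499) × 175 = 175/1499.
Target odds = 0.75/0.25 = 3.
Need 4.5ⁿ ≥ 3 ÷ (175/1499) = 4497/175.
4.5² = 20.25 falls short of 4497/175 but 4.5³ = 91.125 reaches it, so n = 3.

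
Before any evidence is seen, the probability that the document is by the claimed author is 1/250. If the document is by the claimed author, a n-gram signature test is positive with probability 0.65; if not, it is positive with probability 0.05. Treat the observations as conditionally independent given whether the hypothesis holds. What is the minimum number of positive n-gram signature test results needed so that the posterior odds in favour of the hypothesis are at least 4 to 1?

Prior odds = 0.004/0.996 = 1/249.
Likelihood ratio of a positive = 0.65/0.05 = 13.
Target odds = 4.
Need (1/249) × 13ⁿ ≥ 4, i.e. 13ⁿ ≥ 996.
13² = 169 falls short of 996 but 13³ = 2197 reaches it, so n = 3.

3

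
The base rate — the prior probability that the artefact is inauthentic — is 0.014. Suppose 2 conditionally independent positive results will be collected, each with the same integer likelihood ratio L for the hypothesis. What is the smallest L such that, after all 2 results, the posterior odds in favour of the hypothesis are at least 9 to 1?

Prior odds = 0.014/0.986 = 7/493.
Target odds = 9.
Need L² ≥ 9 ÷ (7/493) = 4437/7.
25² = 625 < 4437/7 ≤ 676 = 26², so L = 26.

26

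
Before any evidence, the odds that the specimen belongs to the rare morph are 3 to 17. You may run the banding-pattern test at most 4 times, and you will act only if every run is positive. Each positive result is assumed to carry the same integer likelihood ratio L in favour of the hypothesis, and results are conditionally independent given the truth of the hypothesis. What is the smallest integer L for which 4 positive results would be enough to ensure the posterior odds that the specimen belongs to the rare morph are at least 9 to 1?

Prior odds = 3/17.
Target odds = 9.
Need L⁴ ≥ 9 ÷ (3/17) = 51.
2⁴ = 16 < 51 ≤ 81 = 3⁴, so L = 3.

3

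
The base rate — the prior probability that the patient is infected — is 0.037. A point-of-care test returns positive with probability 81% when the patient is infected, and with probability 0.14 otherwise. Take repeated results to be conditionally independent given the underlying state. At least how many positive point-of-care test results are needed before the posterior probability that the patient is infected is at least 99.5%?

5

Prior odds = 0.037/0.963 = 37/963.
Likelihood ratio of a positive result = 0.81/0.14 = 81/14.
Target posterior odds = 0.995/0.005 = 199.
Need (37/963) × (81/14)ⁿ ≥ 199, i.e. (81/14)ⁿ ≥ 191637/37.
(81/14)⁴ = 43046721/38416 falls short of 191637/37 but (81/14)⁵ ≈6483.13 reaches it, so n = 5.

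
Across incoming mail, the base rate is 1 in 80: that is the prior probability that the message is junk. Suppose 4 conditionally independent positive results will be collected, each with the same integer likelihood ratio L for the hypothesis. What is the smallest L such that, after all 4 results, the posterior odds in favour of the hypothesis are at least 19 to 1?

7

Prior odds = 0.0125/0.9875 = 1/79.
Target odds = 19.
Need L⁴ ≥ 19 ÷ (1/79) = 1501.
6⁴ = 1296 < 1501 ≤ 2401 = 7⁴, so L = 7.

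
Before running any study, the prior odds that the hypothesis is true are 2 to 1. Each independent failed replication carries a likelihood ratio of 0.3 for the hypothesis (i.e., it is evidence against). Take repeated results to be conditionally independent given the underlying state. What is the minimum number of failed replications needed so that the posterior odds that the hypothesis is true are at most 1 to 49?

4

Prior odds = 2.
Likelihood ratio per failed replication = 0.3.
Target odds = 1/49.
Need 2 × 0.3ⁿ ≤ 1/49, i.e. 0.3ⁿ ≤ 1/98.
0.3³ = 0.027 is still above 1/98 but 0.3⁴ = 0.0081 is at or below it, so n = 4.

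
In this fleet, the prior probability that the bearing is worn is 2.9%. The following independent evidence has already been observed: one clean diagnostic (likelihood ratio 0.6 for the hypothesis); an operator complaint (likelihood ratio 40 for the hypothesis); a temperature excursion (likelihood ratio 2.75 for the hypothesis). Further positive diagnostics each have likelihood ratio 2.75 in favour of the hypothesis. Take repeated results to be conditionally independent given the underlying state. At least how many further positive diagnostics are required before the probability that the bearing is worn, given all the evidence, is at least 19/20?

3

Prior odds = 0.029/0.971 = 29/971.
Combined Bayes factor of the evidence already in hand = 0.6 × 40 × 2.75 = 66.
Odds after that evidence = (29/971) × 66 = 1914/971.
Target odds = 0.95/0.05 = 19.
Need 2.75ⁿ ≥ 19 ÷ (1914/971) = 18449/1914.
2.75² = 7.5625 falls short of 18449/1914 but 2.75³ = 20.796875 reaches it, so n = 3.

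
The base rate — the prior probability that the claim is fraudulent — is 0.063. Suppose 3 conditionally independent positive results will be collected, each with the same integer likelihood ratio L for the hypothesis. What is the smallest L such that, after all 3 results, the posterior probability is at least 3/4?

Prior odds = 0.063/0.937 = 63/937.
Target odds = 0.75/0.25 = 3.
Need L³ ≥ 3 ÷ (63/937) = 937/21.
3³ = 27 < 937/21 ≤ 64 = 4³, so L = 4.

4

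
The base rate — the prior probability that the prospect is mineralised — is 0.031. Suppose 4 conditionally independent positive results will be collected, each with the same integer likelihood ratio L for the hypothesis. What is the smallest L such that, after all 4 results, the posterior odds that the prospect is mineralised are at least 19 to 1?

Prior odds = 0.031/0.969 = 31/969.
Target odds = 19.
Need L⁴ ≥ 19 ÷ (31/969) = 18411/31.
4⁴ = 256 < 18411/31 ≤ 625 = 5⁴, so L = 5.

5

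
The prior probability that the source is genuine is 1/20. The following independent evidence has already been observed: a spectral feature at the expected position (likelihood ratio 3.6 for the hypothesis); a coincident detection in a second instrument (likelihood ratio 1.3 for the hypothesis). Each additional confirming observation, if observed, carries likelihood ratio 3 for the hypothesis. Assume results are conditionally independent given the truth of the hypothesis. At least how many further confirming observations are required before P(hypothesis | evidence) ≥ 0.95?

4

Prior odds = 0.05/0.95 = 1/19.
Combined Bayes factor of the evidence already in hand = 3.6 × 1.3 = 4.68.
Odds after that evidence = (1/19) × 4.68 = 117/475.
Target odds = 0.95/0.05 = 19.
Need 3ⁿ ≥ 19 ÷ (117/475) = 9025/117.
3³ = 27 falls short of 9025/117 but 3⁴ = 81 reaches it, so n = 4.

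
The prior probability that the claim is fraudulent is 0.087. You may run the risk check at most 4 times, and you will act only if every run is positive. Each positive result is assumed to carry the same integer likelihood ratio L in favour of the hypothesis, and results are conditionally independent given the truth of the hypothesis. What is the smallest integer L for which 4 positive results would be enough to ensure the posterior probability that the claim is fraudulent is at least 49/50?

Prior odds = 0.087/0.913 = 87/913.
Target odds = 0.98/0.02 = 49.
Need L⁴ ≥ 49 ÷ (87/913) = 44737/87.
4⁴ = 256 < 44737/87 ≤ 625 = 5⁴, so L = 5.

5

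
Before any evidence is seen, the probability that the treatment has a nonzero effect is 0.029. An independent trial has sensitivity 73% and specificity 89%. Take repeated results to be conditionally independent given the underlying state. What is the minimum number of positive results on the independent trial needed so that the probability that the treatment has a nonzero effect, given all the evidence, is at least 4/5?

3

Prior odds = 0.029/0.971 = 29/971.
False-positive rate = 1 − 0.89 = 0.11; likelihood ratio of a positive = 0.73/0.11 = 73/11.
Target odds: 0.8 ÷ 0.2 = 4.
Require (73/11)ⁿ ≥ 4 ÷ (29/971) = 3884/29.
(73/11)² = 5329/121 falls short of 3884/29 but (73/11)³ = 389017/1331 reaches it, so n = 3.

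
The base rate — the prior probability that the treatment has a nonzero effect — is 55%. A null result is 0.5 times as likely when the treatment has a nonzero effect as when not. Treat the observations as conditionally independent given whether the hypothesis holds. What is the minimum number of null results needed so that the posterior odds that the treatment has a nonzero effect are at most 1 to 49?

Prior odds = 0.55/0.45 = 11/9.
Likelihood ratio per null result = 0.5.
Target odds = 1/49.
Require 0.5ⁿ ≤ 1/49 ÷ (11/9) = 9/539.
0.5⁵ = 0.03125 is still above 9/539 but 0.5⁶ = 0.015625 is at or below it, so n = 6.

6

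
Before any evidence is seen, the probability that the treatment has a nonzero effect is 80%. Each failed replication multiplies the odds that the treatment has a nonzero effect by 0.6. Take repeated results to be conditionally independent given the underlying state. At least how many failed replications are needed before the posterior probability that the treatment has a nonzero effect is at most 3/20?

Prior odds = 0.8/0.2 = 4.
Likelihood ratio per failed replication = 0.6.
Target odds: 0.15 ÷ 0.85 = 3/17.
Require 0.6ⁿ ≤ 3/17 ÷ 4 = 3/68.
0.6⁶ = 729/15625 is still above 3/68 but 0.6⁷ = 2187/78125 is at or below it, so n = 7.

7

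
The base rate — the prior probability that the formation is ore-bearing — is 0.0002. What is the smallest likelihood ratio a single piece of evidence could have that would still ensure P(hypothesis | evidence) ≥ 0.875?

34993

Prior odds = 0.0002/0.9998 = 1/4999.
Target odds = 0.875/0.125 = 7.
Required Bayes factor = 7 ÷ (1/4999) = 34993.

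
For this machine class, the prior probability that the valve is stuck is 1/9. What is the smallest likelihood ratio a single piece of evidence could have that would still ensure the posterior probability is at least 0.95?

Prior odds = (1/9)/(8/9) = 0.125.
Target odds = 0.95/0.05 = 19.
Required Bayes factor = 19 ÷ 0.125 = 152.

152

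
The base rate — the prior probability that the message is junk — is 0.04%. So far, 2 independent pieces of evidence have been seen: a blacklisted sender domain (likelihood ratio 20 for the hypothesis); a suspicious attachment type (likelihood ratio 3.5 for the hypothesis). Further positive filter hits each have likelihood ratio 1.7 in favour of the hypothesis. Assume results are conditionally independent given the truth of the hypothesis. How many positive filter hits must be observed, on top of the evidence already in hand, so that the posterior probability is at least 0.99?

16

Prior odds = 0.0004/0.9996 = 1/2499.
Combined Bayes factor of the evidence already in hand = 20 × 3.5 = 70.
Odds after that evidence = (1/2499) × 70 = 10/357.
Target odds = 0.99/0.01 = 99.
Need 1.7ⁿ ≥ 99 ÷ (10/357) = 3534.3.
1.7¹⁵ ≈2862.42 falls short of 3534.3 but 1.7¹⁶ ≈4866.12 reaches it, so n = 16.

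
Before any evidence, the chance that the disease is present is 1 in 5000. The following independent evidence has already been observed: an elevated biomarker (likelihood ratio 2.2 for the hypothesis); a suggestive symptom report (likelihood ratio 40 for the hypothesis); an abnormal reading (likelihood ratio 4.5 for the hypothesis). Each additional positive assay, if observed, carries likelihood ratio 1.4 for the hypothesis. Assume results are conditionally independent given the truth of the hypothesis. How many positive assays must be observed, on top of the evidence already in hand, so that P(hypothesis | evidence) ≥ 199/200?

Prior odds = 0.0002/0.9998 = 1/4999.
Combined Bayes factor of the evidence already in hand = 2.2 × 40 × 4.5 = 396.
Odds after that evidence = (1/4999) × 396 = 396/4999.
Target odds = 0.995/0.005 = 199.
Need 1.4ⁿ ≥ 199 ÷ (396/4999) = 994801/396.
1.4²³ ≈2295.86 falls short of 994801/396 but 1.4²⁴ ≈3214.2 reaches it, so n = 24.

24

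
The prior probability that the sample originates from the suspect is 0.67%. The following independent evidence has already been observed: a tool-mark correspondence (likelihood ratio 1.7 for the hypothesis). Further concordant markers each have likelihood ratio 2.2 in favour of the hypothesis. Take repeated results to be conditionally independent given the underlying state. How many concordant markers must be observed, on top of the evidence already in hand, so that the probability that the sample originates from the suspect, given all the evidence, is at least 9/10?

Prior odds = 0.0067/0.9933 = 67/9933.
Bayes factor of the evidence already in hand = 1.7.
Odds after that evidence = (67/9933) × 1.7 = 1139/99330.
Target odds = 0.9/0.1 = 9.
Need 2.2ⁿ ≥ 9 ÷ (1139/99330) = 893970/1139.
2.2⁸ = 214358881/390625 falls short of 893970/1139 but 2.2⁹ ≈1207.27 reaches it, so n = 9.

9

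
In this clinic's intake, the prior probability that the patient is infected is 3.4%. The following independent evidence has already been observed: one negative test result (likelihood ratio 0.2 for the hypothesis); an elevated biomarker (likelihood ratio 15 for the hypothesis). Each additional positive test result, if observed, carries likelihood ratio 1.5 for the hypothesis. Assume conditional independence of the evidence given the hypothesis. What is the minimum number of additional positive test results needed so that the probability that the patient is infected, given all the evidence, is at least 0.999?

Prior odds = 0.034/0.966 = 17/483.
Combined Bayes factor of the evidence already in hand = 0.2 × 15 = 3.
Odds after that evidence = (17/483) × 3 = 17/161.
Target odds = 0.999/0.001 = 999.
Need 1.5ⁿ ≥ 999 ÷ (17/161) = 160839/17.
1.5²² ≈7481.83 falls short of 160839/17 but 1.5²³ ≈11222.7 reaches it, so n = 23.

23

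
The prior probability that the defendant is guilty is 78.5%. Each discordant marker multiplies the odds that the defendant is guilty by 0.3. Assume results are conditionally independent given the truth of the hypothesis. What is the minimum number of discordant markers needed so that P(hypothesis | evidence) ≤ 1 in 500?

Prior odds: 0.785 ÷ 0.215 = 157/43.
Likelihood ratio per discordant marker = 0.3.
Target odds: 0.002 ÷ 0.998 = 1/499.
Require 0.3ⁿ ≤ 1/499 ÷ (157/43) = 43/78343.
0.3⁶ = 729/1000000 is still above 43/78343 but 0.3⁷ = 2187/10000000 is at or below it, so n = 7.

7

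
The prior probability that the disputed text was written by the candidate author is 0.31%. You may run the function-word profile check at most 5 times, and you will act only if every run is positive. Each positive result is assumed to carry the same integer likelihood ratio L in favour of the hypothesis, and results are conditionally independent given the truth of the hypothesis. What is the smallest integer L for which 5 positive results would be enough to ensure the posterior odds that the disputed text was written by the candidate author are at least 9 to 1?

5

Prior odds = 0.0031/0.9969 = 31/9969.
Target odds = 9.
Need L⁵ ≥ 9 ÷ (31/9969) = 89721/31.
4⁵ = 1024 < 89721/31 ≤ 3125 = 5⁵, so L = 5.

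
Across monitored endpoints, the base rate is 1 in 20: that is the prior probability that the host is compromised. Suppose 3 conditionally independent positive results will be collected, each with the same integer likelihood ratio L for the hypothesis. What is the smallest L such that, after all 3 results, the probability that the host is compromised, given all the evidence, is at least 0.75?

Prior odds = 0.05/0.95 = 1/19.
Target odds = 0.75/0.25 = 3.
Need L³ ≥ 3 ÷ (1/19) = 57.
3³ = 27 < 57 ≤ 64 = 4³, so L = 4.

4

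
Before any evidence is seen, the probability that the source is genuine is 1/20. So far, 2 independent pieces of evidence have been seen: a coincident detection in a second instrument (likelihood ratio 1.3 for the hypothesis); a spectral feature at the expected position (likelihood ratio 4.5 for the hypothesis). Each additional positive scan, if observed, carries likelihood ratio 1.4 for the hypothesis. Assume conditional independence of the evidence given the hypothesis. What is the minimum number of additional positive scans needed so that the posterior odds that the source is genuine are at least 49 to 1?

16

Prior odds = 0.05/0.95 = 1/19.
Combined Bayes factor of the evidence already in hand = 1.3 × 4.5 = 5.85.
Odds after that evidence = (1/19) × 5.85 = 117/380.
Target odds = 49.
Need 1.4ⁿ ≥ 49 ÷ (117/380) = 18620/117.
1.4¹⁵ ≈155.568 falls short of 18620/117 but 1.4¹⁶ ≈217.795 reaches it, so n = 16.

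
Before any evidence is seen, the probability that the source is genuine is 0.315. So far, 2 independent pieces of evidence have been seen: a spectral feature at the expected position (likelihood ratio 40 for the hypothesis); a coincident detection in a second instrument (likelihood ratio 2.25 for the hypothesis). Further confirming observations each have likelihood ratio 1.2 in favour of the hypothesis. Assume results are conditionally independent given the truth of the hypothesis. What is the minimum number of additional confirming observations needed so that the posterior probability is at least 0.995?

9

Prior odds = 0.315/0.685 = 63/137.
Combined Bayes factor of the evidence already in hand = 40 × 2.25 = 90.
Odds after that evidence = (63/137) × 90 = 5670/137.
Target odds = 0.995/0.005 = 199.
Need 1.2ⁿ ≥ 199 ÷ (5670/137) = 27263/5670.
1.2⁸ = 1679616/390625 falls short of 27263/5670 but 1.2⁹ = 10077696/1953125 reaches it, so n = 9.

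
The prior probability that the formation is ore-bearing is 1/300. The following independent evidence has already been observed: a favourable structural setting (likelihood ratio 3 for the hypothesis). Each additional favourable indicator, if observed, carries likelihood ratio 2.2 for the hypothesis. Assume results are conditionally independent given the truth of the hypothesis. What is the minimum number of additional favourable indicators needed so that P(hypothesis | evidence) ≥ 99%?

Prior odds = (1/300)/(299/300) = 1/299.
Bayes factor of the evidence already in hand = 3.
Odds after that evidence = (1/299) × 3 = 3/299.
Target odds = 0.99/0.01 = 99.
Need 2.2ⁿ ≥ 99 ÷ (3/299) = 9867.
2.2¹¹ ≈5843.18 falls short of 9867 but 2.2¹² ≈12855 reaches it, so n = 12.

12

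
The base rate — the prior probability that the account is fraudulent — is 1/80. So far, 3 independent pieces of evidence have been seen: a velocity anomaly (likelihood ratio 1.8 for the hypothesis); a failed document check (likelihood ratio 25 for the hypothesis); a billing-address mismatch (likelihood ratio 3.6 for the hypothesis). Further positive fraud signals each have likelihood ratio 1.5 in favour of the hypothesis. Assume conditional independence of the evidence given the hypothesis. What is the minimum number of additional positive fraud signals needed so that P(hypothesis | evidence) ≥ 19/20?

Prior odds = 0.0125/0.9875 = 1/79.
Combined Bayes factor of the evidence already in hand = 1.8 × 25 × 3.6 = 162.
Odds after that evidence = (1/79) × 162 = 162/79.
Target odds = 0.95/0.05 = 19.
Need 1.5ⁿ ≥ 19 ÷ (162/79) = 1501/162.
1.5⁵ = 7.59375 falls short of 1501/162 but 1.5⁶ = 11.390625 reaches it, so n = 6.

6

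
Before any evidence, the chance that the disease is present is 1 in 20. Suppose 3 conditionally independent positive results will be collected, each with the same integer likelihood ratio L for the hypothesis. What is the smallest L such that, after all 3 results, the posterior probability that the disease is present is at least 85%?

Prior odds = 0.05/0.95 = 1/19.
Target odds = 0.85/0.15 = 17/3.
Need L³ ≥ 17/3 ÷ (1/19) = 323/3.
4³ = 64 < 323/3 ≤ 125 = 5³, so L = 5.

5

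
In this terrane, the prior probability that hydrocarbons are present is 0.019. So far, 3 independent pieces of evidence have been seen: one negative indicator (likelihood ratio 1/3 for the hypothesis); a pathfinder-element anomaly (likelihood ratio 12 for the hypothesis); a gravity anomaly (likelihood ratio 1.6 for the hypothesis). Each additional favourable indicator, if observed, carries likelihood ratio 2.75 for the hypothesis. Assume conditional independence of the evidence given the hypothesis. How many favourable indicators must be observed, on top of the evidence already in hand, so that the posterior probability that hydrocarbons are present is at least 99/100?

7

Prior odds = 0.019/0.981 = 19/981.
Combined Bayes factor of the evidence already in hand = (1/3) × 12 × 1.6 = 6.4.
Odds after that evidence = (19/981) × 6.4 = 608/4905.
Target odds = 0.99/0.01 = 99.
Need 2.75ⁿ ≥ 99 ÷ (608/4905) = 485595/608.
2.75⁶ = 1771561/4096 falls short of 485595/608 but 2.75⁷ = 19487171/16384 reaches it, so n = 7.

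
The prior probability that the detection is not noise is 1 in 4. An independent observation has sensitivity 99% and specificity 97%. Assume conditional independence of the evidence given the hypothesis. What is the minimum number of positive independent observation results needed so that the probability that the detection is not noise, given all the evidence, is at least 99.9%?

3

Prior odds: 0.25 ÷ 0.75 = 1/3.
False-positive rate = 1 − 0.97 = 0.03; likelihood ratio of a positive = 0.99/0.03 = 33.
Target posterior odds = 0.999/0.001 = 999.
Need (1/3) × 33ⁿ ≥ 999, i.e. 33ⁿ ≥ 2997.
33² = 1089 falls short of 2997 but 33³ = 35937 reaches it, so n = 3.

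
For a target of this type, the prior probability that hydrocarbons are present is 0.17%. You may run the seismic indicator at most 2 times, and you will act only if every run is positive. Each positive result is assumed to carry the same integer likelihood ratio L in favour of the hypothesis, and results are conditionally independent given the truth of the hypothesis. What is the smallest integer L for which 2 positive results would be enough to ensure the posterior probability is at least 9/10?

73

Prior odds = 0.0017/0.9983 = 17/9983.
Target odds = 0.9/0.1 = 9.
Need L² ≥ 9 ÷ (17/9983) = 89847/17.
72² = 5184 < 89847/17 ≤ 5329 = 73², so L = 73.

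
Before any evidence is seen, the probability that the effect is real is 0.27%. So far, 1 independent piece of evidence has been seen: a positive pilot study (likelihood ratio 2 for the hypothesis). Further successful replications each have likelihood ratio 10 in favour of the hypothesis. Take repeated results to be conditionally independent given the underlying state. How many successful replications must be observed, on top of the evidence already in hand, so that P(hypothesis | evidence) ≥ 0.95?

Prior odds = 0.0027/0.9973 = 27/9973.
Bayes factor of the evidence already in hand = 2.
Odds after that evidence = (27/9973) × 2 = 54/9973.
Target odds = 0.95/0.05 = 19.
Need 10ⁿ ≥ 19 ÷ (54/9973) = 189487/54.
10³ = 1000 falls short of 189487/54 but 10⁴ = 10000 reaches it, so n = 4.

4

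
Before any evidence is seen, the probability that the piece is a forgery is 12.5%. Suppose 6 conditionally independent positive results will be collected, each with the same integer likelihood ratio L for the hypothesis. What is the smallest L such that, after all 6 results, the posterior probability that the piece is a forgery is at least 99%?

Prior odds = 0.125/0.875 = 1/7.
Target odds = 0.99/0.01 = 99.
Need L⁶ ≥ 99 ÷ (1/7) = 693.
2⁶ = 64 < 693 ≤ 729 = 3⁶, so L = 3.

3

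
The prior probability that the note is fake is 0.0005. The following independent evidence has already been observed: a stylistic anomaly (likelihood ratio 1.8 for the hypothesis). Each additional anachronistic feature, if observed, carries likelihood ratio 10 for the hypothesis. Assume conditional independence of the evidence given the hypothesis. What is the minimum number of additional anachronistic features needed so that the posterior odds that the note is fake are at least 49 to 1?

Prior odds = 0.0005/0.9995 = 1/1999.
Bayes factor of the evidence already in hand = 1.8.
Odds after that evidence = (1/1999) × 1.8 = 9/9995.
Target odds = 49.
Need 10ⁿ ≥ 49 ÷ (9/9995) = 489755/9.
10⁴ = 10000 falls short of 489755/9 but 10⁵ = 100000 reaches it, so n = 5.

5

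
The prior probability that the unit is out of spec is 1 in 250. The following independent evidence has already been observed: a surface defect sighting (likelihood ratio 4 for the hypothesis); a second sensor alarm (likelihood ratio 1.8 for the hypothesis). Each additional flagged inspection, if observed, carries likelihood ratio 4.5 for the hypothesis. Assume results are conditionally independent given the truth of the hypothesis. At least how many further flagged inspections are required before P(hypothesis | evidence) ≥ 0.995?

6

Prior odds = 0.004/0.996 = 1/249.
Combined Bayes factor of the evidence already in hand = 4 × 1.8 = 7.2.
Odds after that evidence = (1/249) × 7.2 = 12/415.
Target odds = 0.995/0.005 = 199.
Need 4.5ⁿ ≥ 199 ÷ (12/415) = 82585/12.
4.5⁵ = 1845.28125 falls short of 82585/12 but 4.5⁶ = 8303.765625 reaches it, so n = 6.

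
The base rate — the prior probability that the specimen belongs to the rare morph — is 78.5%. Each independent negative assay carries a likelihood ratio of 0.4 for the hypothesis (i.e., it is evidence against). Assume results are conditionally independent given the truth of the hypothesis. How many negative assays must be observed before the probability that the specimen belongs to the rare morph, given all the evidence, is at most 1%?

7

Prior odds = 0.785/0.215 = 157/43.
Likelihood ratio per negative assay = 0.4.
Target posterior odds = 0.01/0.99 = 1/99.
Need (157/43) × 0.4ⁿ ≤ 1/99, i.e. 0.4ⁿ ≤ 43/15543.
0.4⁶ = 64/15625 is still above 43/15543 but 0.4⁷ = 128/78125 is at or below it, so n = 7.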